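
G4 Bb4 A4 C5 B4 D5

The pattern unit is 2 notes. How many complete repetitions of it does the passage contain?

6 notes in groups of 2 gives 6/2 = 3 statements.
Starts: G4, A4, B4 — each up a 2nd.

3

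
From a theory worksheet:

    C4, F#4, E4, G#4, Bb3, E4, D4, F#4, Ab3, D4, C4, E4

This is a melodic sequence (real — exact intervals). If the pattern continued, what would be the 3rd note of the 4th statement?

Bb3

Grouping in 4s, the 3rd note of each cell is E4, D4, C4.
Each moves down a 2nd; the next is Bb3.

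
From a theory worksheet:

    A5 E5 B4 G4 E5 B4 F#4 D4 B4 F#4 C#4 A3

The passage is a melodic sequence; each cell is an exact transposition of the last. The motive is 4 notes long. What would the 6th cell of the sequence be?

Taking 4-note groups, the heads are A5, E5, B4: the pattern moves down a 4th.
Continuing the starts: F#4 → C#4 → G#3.
From G#3 the exact shape gives G#3 D#3 A#2 F#2.

G#3 D#3 A#2 F#2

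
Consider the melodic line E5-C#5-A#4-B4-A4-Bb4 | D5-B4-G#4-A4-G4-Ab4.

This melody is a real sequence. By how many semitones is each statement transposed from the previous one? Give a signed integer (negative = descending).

-2

The 6-note cells begin on E5, D5 — each down a 2nd from the last.
Counting half-steps from E5 to D5: -2.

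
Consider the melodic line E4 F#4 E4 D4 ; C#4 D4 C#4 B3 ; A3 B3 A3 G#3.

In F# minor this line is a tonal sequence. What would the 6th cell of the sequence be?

The 4-note cells begin on E4, C#4, A3 — each down a 3rd from the last.
Continuing the starts: F#3 → D3 → B2.
From B2 the diatonic shape gives B2 C#3 B2 A2.

B2 C#3 B2 A2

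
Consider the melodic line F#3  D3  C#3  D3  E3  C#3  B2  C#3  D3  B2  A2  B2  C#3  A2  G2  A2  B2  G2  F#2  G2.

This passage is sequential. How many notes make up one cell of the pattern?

20 notes total. Splitting into 5 groups of 4:
F#3 D3 C#3 D3 | E3 C#3 B2 C#3 | D3 B2 A2 B2 | C#3 A2 G2 A2 | B2 G2 F#2 G2
Every group is a transposition down a 2nd of the one before; no shorter unit works.

4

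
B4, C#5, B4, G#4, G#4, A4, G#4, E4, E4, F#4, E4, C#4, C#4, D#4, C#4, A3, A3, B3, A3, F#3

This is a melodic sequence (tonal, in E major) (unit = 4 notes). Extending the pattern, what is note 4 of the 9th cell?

Grouping in 4s, the 4th note of each cell is G#4, E4, C#4, A3, F#3.
Carrying that down a 3rd forward: D#3 → B2 → G#2 → E2.

E2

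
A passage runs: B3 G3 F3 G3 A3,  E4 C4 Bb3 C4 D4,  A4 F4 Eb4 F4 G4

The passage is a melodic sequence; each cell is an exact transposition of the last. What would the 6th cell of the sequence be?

C6 Ab5 Gb5 Ab5 Bb5

Taking 5-note groups, the heads are B3, E4, A4: the pattern moves up a 4th.
Continuing the starts: D5 → G5 → C6.
From C6 the exact shape gives C6 Ab5 Gb5 Ab5 Bb5.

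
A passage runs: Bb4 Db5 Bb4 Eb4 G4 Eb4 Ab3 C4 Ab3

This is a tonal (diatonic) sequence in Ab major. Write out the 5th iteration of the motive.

Unit = 3 notes; the statements start on Bb4, Eb4, Ab3, moving down a 5th each time.
Extending down a 5th: Db3 → G2.
From G2 the diatonic shape gives G2 Bb2 G2.

G2 Bb2 G2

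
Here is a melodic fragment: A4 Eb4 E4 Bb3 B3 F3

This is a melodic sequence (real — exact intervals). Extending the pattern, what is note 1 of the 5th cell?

C#3

Grouping in 2s, the 1st note of each cell is A4, E4, B3.
Extending down a 4th: F#3 → C#3.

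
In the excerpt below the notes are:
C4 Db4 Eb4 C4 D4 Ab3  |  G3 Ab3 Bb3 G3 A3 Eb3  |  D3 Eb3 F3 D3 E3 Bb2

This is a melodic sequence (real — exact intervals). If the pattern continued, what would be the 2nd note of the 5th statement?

Grouping in 6s, the 2nd note of each cell is Db4, Ab3, Eb3.
Each moves down a 4th. Continuing: Bb2 → F2.

F2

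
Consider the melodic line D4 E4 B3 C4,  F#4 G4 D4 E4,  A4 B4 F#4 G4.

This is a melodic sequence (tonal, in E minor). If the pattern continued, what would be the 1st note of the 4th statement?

With 4-note cells, note 1 of each statement runs D4, F#4, A4.
Each moves up a 3rd; the next is C5.

C5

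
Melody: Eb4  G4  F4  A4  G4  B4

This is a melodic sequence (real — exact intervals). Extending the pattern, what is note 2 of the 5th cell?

D#5

Grouping in 2s, the 2nd note of each cell is G4, A4, B4.
Extending up a 2nd: C#5 → D#5.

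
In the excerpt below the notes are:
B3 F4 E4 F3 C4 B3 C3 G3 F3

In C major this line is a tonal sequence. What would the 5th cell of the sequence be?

With a 3-note motive the entries are B3, F3, C3, each down a 4th from the previous.
Carrying on: G2 → D2.
From D2 the diatonic shape gives D2 A2 G2.

D2 A2 G2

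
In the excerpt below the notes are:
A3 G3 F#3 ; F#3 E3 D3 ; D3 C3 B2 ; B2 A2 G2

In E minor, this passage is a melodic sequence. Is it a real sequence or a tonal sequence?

Every note is diatonic to E minor.
Cell 1 has -1 semitones from note 2 to 3, but cell 2 has -2 — the interval quality changes while the contour stays the same, which is the hallmark of a tonal sequence.

tonal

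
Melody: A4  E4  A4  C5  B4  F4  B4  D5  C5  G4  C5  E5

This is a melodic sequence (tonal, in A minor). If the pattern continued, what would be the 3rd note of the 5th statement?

The unit is 4 notes. Position-3 pitches of the 3 shown cells: A4, B4, C5.
Carrying that up a 2nd forward: D5 → E5.

E5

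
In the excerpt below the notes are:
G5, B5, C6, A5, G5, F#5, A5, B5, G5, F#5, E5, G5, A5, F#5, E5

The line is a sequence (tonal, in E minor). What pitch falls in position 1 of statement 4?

D5

Grouping in 5s, the 1st note of each cell is G5, F#5, E5.
One more down a 2nd gives D5.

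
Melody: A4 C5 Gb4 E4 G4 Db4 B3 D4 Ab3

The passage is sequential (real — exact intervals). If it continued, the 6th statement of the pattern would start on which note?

Unit = 3 notes; the statements start on A4, E4, B3, moving down a 4th each time.
Extending the heads down a 4th: F#3 → C#3 → G#2.

G#2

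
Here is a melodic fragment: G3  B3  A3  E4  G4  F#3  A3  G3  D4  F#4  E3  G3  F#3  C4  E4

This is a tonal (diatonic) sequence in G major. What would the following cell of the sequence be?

D3 F#3 E3 B3 D4

Unit = 5 notes; the statements start on G3, F#3, E3, moving down a 2nd each time.
Statement 4 starts on D3 and keeps the same diatonic contour: D3 F#3 E3 B3 D4.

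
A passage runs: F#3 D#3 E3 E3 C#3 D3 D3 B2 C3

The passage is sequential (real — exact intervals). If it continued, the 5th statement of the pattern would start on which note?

Unit = 3 notes; the statements start on F#3, E3, D3, moving down a 2nd each time.
Continuing: C3 → Bb2. Statement 5 starts on Bb2.

Bb2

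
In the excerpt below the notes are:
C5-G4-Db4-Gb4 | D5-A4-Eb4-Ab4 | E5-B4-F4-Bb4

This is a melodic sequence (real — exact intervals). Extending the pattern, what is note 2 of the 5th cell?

D#5

The unit is 4 notes. Position-2 pitches of the 3 shown cells: G4, A4, B4.
Each moves up a 2nd. Continuing: C#5 → D#5.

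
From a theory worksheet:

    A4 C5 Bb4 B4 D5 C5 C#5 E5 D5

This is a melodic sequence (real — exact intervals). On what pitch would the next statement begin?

D#5

Unit = 3 notes; the statements start on A4, B4, C#5, moving up a 2nd each time.
One more step up a 2nd gives D#5.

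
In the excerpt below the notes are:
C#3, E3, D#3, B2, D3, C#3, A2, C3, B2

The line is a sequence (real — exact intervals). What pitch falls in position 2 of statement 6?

Gb2

With 3-note cells, note 2 of each statement runs E3, D3, C3.
Carrying that down a 2nd forward: Bb2 → Ab2 → Gb2.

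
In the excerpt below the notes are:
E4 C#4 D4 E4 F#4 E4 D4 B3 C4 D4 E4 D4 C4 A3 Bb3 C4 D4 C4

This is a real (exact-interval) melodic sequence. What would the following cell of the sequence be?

Unit = 6 notes; the statements start on E4, D4, C4, moving down a 2nd each time.
From Bb3 the exact shape gives Bb3 G3 Ab3 Bb3 C4 Bb3.

Bb3 G3 Ab3 Bb3 C4 Bb3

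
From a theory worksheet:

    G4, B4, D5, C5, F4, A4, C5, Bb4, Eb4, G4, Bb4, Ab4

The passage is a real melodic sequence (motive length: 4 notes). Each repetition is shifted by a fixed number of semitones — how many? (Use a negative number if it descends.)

-2

With a 4-note motive the entries are G4, F4, Eb4, each down a 2nd from the previous.
G4 to F4 spans -2 semitones.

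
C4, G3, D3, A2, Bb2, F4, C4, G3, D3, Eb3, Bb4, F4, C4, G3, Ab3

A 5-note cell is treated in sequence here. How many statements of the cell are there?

3

15 notes in groups of 5 gives 15/5 = 3 statements.
Starts: C4, F4, Bb4 — each up a 4th.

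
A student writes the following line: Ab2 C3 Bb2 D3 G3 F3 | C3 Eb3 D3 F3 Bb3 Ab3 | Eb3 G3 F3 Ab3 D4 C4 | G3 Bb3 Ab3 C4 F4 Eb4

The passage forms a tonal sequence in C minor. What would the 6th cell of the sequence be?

Taking 6-note groups, the heads are Ab2, C3, Eb3, G3: the pattern moves up a 3rd.
Continuing the starts: Bb3 → D4.
From D4 the diatonic shape gives D4 F4 Eb4 G4 C5 Bb4.

D4 F4 Eb4 G4 C5 Bb4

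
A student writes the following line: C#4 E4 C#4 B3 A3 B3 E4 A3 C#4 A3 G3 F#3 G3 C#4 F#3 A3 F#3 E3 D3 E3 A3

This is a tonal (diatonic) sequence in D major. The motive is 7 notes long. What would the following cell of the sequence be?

Unit = 7 notes; the statements start on C#4, A3, F#3, moving down a 3rd each time.
Statement 4 starts on D3 and keeps the same diatonic contour: D3 F#3 D3 C#3 B2 C#3 F#3.

D3 F#3 D3 C#3 B2 C#3 F#3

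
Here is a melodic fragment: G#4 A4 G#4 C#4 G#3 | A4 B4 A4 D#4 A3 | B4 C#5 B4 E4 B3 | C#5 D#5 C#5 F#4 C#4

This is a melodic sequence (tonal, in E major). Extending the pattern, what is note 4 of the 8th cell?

With 5-note cells, note 4 of each statement runs C#4, D#4, E4, F#4.
Carrying that up a 2nd forward: G#4 → A4 → B4 → C#5.

C#5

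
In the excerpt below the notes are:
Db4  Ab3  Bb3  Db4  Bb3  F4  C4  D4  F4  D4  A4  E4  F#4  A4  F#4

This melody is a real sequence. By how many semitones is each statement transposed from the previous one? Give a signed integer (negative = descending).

Taking 5-note groups, the heads are Db4, F4, A4: the pattern moves up a 3rd.
Db4 to F4 spans +4 semitones.

4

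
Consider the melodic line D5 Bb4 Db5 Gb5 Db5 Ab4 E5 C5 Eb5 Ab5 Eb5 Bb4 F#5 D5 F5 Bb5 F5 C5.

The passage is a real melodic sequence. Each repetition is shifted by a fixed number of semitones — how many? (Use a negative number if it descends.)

Unit = 6 notes; the statements start on D5, E5, F#5, moving up a 2nd each time.
Counting half-steps from D5 to E5: 2.

2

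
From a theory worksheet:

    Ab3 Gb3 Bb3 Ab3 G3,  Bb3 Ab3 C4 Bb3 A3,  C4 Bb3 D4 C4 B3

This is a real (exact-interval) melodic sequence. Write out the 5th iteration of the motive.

E4 D4 F#4 E4 D#4

Unit = 5 notes; the statements start on Ab3, Bb3, C4, moving up a 2nd each time.
Extending up a 2nd: D4 → E4.
From E4 the exact shape gives E4 D4 F#4 E4 D#4.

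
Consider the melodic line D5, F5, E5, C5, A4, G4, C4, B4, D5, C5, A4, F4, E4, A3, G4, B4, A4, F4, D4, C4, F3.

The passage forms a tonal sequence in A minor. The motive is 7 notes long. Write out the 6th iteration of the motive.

A3 C4 B3 G3 E3 D3 G2

With a 7-note motive the entries are D5, B4, G4, each down a 3rd from the previous.
Continuing the starts: E4 → C4 → A3.
From A3 the diatonic shape gives A3 C4 B3 G3 E3 D3 G2.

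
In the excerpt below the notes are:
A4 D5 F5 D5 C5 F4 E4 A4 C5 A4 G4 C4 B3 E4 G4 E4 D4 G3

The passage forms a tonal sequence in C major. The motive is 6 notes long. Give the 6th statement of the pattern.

With a 6-note motive the entries are A4, E4, B3, each down a 4th from the previous.
Continuing the starts: F3 → C3 → G2.
Statement 6 starts on G2 and keeps the same diatonic contour: G2 C3 E3 C3 B2 E2.

G2 C3 E3 C3 B2 E2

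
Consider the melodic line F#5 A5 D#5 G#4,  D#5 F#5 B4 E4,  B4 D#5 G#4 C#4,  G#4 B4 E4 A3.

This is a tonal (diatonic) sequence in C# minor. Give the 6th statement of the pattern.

The 4-note cells begin on F#5, D#5, B4, G#4 — each down a 3rd from the last.
Continuing the starts: E4 → C#4.
Statement 6 starts on C#4 and keeps the same diatonic contour: C#4 E4 A3 D#3.

C#4 E4 A3 D#3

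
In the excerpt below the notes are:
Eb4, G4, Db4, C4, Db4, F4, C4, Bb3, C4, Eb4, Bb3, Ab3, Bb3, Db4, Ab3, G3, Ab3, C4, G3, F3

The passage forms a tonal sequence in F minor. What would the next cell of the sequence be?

G3 Bb3 F3 Eb3

The 4-note cells begin on Eb4, Db4, C4, Bb3, Ab3 — each down a 2nd from the last.
From G3 the diatonic shape gives G3 Bb3 F3 Eb3.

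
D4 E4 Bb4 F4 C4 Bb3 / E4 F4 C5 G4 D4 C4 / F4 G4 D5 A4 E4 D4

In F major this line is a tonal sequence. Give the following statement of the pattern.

With a 6-note motive the entries are D4, E4, F4, each up a 2nd from the previous.
Statement 4 starts on G4 and keeps the same diatonic contour: G4 A4 E5 Bb4 F4 E4.

G4 A4 E5 Bb4 F4 E4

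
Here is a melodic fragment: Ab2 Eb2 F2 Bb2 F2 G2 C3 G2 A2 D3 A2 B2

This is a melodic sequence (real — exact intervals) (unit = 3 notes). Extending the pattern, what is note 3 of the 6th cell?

D#3

The unit is 3 notes. Position-3 pitches of the 4 shown cells: F2, G2, A2, B2.
Extending up a 2nd: C#3 → D#3.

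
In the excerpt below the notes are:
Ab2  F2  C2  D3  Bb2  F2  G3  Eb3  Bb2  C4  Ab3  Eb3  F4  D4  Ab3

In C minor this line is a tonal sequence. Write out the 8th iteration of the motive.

With a 3-note motive the entries are Ab2, D3, G3, C4, F4, each up a 4th from the previous.
Continuing the starts: Bb4 → Eb5 → Ab5.
Statement 8 starts on Ab5 and keeps the same diatonic contour: Ab5 F5 C5.

Ab5 F5 C5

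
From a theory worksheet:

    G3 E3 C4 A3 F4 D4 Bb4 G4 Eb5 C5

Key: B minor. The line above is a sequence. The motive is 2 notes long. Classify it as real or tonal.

real

Each cell has the same semitone pattern (-3,) — intervals are preserved exactly.
And C4 lies outside B minor, so the sequence is real rather than tonal.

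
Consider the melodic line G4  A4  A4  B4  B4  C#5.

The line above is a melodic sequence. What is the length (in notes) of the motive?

Try groups of 2 (3 cells in 6 notes):
G4 A4 | A4 B4 | B4 C#5
Each cell is the previous one up a 2nd — so the unit is 2 notes.

2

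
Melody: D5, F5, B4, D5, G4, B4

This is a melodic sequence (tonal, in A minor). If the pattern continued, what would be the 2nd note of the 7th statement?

A3

With 2-note cells, note 2 of each statement runs F5, D5, B4.
Each moves down a 3rd. Continuing: G4 → E4 → C4 → A3.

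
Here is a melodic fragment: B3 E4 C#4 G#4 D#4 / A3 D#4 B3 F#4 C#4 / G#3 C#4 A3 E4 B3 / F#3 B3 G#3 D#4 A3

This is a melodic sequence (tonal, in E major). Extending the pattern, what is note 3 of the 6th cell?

The unit is 5 notes. Position-3 pitches of the 4 shown cells: C#4, B3, A3, G#3.
Extending down a 2nd: F#3 → E3.

E3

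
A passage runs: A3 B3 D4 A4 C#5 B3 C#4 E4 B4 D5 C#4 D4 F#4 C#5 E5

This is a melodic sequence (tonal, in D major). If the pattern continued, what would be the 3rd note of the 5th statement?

A4

With 5-note cells, note 3 of each statement runs D4, E4, F#4.
Each moves up a 2nd. Continuing: G4 → A4.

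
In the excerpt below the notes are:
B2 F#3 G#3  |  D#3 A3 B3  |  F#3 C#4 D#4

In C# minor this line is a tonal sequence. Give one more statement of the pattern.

Unit = 3 notes; the statements start on B2, D#3, F#3, moving up a 3rd each time.
Statement 4 starts on A3 and keeps the same diatonic contour: A3 E4 F#4.

A3 E4 F#4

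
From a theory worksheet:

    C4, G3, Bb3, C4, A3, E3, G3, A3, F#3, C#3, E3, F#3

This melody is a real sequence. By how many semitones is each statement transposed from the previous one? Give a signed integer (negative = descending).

-3

The 4-note cells begin on C4, A3, F#3 — each down a 3rd from the last.
C4 to A3 spans -3 semitones.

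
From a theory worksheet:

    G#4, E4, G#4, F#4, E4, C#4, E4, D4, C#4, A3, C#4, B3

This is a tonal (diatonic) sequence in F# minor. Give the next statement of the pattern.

The 4-note cells begin on G#4, E4, C#4 — each down a 3rd from the last.
So cell 4 is A3 F#3 A3 G#3.

A3 F#3 A3 G#3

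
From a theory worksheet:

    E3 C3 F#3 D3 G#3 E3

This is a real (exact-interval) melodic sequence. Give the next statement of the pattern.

A#3 F#3

The 2-note cells begin on E3, F#3, G#3 — each up a 2nd from the last.
Statement 4 starts on A#3 and keeps the same exact contour: A#3 F#3.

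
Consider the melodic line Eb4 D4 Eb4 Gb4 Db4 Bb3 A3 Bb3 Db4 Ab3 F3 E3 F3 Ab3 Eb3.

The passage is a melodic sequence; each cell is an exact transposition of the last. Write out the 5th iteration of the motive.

With a 5-note motive the entries are Eb4, Bb3, F3, each down a 4th from the previous.
Extending down a 4th: C3 → G2.
Statement 5 starts on G2 and keeps the same exact contour: G2 F#2 G2 Bb2 F2.

G2 F#2 G2 Bb2 F2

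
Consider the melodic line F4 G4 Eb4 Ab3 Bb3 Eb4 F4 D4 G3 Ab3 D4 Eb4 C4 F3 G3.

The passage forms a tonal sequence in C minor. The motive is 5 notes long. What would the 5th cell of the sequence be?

Bb3 C4 Ab3 D3 Eb3

The 5-note cells begin on F4, Eb4, D4 — each down a 2nd from the last.
Continuing the starts: C4 → Bb3.
So cell 5 is Bb3 C4 Ab3 D3 Eb3.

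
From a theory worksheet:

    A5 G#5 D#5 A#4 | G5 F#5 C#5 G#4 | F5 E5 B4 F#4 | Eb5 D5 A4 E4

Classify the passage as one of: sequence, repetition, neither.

sequence

Each 4-note cell is the previous one transposed down a 2nd.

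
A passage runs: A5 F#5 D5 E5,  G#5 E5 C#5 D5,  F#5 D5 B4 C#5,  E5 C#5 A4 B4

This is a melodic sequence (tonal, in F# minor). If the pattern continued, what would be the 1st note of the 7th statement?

With 4-note cells, note 1 of each statement runs A5, G#5, F#5, E5.
Extending down a 2nd: D5 → C#5 → B4.

B4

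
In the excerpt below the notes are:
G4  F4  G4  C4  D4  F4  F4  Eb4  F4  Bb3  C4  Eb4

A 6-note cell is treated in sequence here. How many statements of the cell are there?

12 notes in groups of 6 gives 12/6 = 2 statements.
Starts: G4, F4 — each down a 2nd.

2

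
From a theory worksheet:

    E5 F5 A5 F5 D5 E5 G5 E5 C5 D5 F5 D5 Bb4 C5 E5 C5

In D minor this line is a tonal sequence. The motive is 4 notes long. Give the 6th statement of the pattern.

Taking 4-note groups, the heads are E5, D5, C5, Bb4: the pattern moves down a 2nd.
Continuing the starts: A4 → G4.
So cell 6 is G4 A4 C5 A4.

G4 A4 C5 A4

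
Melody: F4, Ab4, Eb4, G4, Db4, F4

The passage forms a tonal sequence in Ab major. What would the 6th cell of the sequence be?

The 2-note cells begin on F4, Eb4, Db4 — each down a 2nd from the last.
Continuing the starts: C4 → Bb3 → Ab3.
So cell 6 is Ab3 C4.

Ab3 C4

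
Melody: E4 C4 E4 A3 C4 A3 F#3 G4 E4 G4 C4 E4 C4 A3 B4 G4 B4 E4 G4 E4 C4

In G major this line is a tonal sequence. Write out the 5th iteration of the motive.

With a 7-note motive the entries are E4, G4, B4, each up a 3rd from the previous.
Continuing the starts: D5 → F#5.
So cell 5 is F#5 D5 F#5 B4 D5 B4 G4.

F#5 D5 F#5 B4 D5 B4 G4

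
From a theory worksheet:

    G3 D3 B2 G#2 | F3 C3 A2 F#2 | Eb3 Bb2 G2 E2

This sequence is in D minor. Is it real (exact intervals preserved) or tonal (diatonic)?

Each cell has the same semitone pattern (-5, -3, -3) — intervals are preserved exactly.
And B2 lies outside D minor, so the sequence is real rather than tonal.

real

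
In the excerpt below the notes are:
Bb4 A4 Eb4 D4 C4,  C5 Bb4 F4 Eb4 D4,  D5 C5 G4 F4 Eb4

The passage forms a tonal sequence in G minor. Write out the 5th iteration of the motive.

The 5-note cells begin on Bb4, C5, D5 — each up a 2nd from the last.
Carrying on: Eb5 → F5.
Statement 5 starts on F5 and keeps the same diatonic contour: F5 Eb5 Bb4 A4 G4.

F5 Eb5 Bb4 A4 G4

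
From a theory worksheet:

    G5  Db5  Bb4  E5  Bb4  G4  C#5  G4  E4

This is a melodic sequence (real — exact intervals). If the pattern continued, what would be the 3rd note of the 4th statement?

C#4

The unit is 3 notes. Position-3 pitches of the 3 shown cells: Bb4, G4, E4.
From E4, down a 3rd gives C#4.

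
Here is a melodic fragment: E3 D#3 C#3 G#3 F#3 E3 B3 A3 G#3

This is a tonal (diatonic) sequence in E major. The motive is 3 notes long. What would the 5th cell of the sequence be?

Taking 3-note groups, the heads are E3, G#3, B3: the pattern moves up a 3rd.
Continuing the starts: D#4 → F#4.
Statement 5 starts on F#4 and keeps the same diatonic contour: F#4 E4 D#4.

F#4 E4 D#4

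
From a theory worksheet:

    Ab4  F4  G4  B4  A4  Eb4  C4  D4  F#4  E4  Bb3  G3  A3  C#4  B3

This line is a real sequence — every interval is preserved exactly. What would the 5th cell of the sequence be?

C3 A2 B2 D#3 C#3

With a 5-note motive the entries are Ab4, Eb4, Bb3, each down a 4th from the previous.
Extending down a 4th: F3 → C3.
Statement 5 starts on C3 and keeps the same exact contour: C3 A2 B2 D#3 C#3.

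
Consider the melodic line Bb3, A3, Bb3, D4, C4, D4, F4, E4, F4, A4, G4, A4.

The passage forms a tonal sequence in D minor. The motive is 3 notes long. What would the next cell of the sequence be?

Unit = 3 notes; the statements start on Bb3, D4, F4, A4, moving up a 3rd each time.
From C5 the diatonic shape gives C5 Bb4 C5.

C5 Bb4 C5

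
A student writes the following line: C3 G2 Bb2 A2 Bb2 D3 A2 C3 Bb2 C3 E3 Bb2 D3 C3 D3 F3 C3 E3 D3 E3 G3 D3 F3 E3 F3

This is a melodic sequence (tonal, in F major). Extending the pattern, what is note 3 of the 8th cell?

The unit is 5 notes. Position-3 pitches of the 5 shown cells: Bb2, C3, D3, E3, F3.
Carrying that up a 2nd forward: G3 → A3 → Bb3.

Bb3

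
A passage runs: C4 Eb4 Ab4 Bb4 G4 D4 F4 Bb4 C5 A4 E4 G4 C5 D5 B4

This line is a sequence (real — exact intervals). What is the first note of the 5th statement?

The 5-note cells begin on C4, D4, E4 — each up a 2nd from the last.
Continuing: F#4 → G#4. Statement 5 starts on G#4.

G#4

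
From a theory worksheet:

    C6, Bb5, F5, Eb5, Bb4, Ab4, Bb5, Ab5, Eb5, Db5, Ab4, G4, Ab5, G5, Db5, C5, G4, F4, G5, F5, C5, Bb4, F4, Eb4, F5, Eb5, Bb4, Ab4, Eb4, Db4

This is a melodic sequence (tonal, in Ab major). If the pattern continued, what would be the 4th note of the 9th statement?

The unit is 6 notes. Position-4 pitches of the 5 shown cells: Eb5, Db5, C5, Bb4, Ab4.
Extending down a 2nd: G4 → F4 → Eb4 → Db4.

Db4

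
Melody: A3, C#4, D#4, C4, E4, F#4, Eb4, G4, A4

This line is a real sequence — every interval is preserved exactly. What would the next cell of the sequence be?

The 3-note cells begin on A3, C4, Eb4 — each up a 3rd from the last.
So cell 4 is Gb4 Bb4 C5.

Gb4 Bb4 C5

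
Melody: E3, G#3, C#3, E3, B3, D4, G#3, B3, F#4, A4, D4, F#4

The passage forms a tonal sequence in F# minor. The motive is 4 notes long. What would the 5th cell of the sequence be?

Taking 4-note groups, the heads are E3, B3, F#4: the pattern moves up a 5th.
Extending up a 5th: C#5 → G#5.
Statement 5 starts on G#5 and keeps the same diatonic contour: G#5 B5 E5 G#5.

G#5 B5 E5 G#5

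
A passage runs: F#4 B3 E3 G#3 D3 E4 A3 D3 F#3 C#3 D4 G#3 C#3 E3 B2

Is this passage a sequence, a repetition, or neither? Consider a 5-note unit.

sequence

Each 5-note cell is the previous one transposed down a 2nd.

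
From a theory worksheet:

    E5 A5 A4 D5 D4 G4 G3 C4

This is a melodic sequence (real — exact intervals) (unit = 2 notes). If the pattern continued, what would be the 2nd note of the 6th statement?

Bb2

Grouping in 2s, the 2nd note of each cell is A5, D5, G4, C4.
Extending down a 5th: F3 → Bb2.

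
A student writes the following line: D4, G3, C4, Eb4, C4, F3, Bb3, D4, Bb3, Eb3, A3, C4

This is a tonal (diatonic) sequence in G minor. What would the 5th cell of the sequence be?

Unit = 4 notes; the statements start on D4, C4, Bb3, moving down a 2nd each time.
Extending down a 2nd: A3 → G3.
So cell 5 is G3 C3 F3 A3.

G3 C3 F3 A3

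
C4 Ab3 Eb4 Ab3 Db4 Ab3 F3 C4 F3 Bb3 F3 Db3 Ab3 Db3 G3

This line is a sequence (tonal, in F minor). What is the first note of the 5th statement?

Bb2

The 5-note cells begin on C4, Ab3, F3 — each down a 3rd from the last.
Continuing: Db3 → Bb2. Statement 5 starts on Bb2.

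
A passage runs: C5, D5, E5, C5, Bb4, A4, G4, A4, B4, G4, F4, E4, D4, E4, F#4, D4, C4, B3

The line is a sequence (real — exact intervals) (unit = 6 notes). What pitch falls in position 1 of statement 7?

Grouping in 6s, the 1st note of each cell is C5, G4, D4.
Each moves down a 4th. Continuing: A3 → E3 → B2 → F#2.

F#2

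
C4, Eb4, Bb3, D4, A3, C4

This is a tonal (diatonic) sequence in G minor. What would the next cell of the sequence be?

G3 Bb3

Taking 2-note groups, the heads are C4, Bb3, A3: the pattern moves down a 2nd.
Statement 4 starts on G3 and keeps the same diatonic contour: G3 Bb3.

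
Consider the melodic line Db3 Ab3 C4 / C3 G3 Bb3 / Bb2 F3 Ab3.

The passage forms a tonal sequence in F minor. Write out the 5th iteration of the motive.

The 3-note cells begin on Db3, C3, Bb2 — each down a 2nd from the last.
Continuing the starts: Ab2 → G2.
From G2 the diatonic shape gives G2 Db3 F3.

G2 Db3 F3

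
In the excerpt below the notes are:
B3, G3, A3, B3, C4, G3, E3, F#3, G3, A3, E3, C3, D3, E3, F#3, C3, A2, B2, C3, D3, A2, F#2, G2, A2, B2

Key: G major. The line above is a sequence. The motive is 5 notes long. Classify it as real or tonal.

tonal

Every note is diatonic to G major.
Cell 1 has -4 semitones from note 1 to 2, but cell 2 has -3 — the interval quality changes while the contour stays the same, which is the hallmark of a tonal sequence.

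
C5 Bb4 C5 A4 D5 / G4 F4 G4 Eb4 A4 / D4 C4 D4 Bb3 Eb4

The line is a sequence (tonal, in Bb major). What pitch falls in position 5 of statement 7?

With 5-note cells, note 5 of each statement runs D5, A4, Eb4.
Each moves down a 4th. Continuing: Bb3 → F3 → C3 → G2.

G2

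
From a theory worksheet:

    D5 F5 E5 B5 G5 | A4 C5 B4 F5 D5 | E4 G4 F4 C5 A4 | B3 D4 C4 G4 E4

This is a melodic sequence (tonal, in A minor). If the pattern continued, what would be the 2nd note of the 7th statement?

With 5-note cells, note 2 of each statement runs F5, C5, G4, D4.
Carrying that down a 4th forward: A3 → E3 → B2.

B2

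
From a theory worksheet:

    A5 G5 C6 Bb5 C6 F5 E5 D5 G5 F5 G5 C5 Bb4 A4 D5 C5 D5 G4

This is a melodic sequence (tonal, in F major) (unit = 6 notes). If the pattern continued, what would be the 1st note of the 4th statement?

The unit is 6 notes. Position-1 pitches of the 3 shown cells: A5, E5, Bb4.
One more down a 4th gives F4.

F4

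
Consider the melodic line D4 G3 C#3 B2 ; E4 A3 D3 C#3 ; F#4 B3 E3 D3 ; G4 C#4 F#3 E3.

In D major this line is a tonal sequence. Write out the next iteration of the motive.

The 4-note cells begin on D4, E4, F#4, G4 — each up a 2nd from the last.
From A4 the diatonic shape gives A4 D4 G3 F#3.

A4 D4 G3 F#3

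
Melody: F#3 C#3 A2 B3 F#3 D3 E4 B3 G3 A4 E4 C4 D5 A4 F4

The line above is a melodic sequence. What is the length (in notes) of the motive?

3

Try groups of 3 (5 cells in 15 notes):
F#3 C#3 A2 | B3 F#3 D3 | E4 B3 G3 | A4 E4 C4 | D5 A4 F4
Every group is a transposition up a 4th of the one before; no shorter unit works.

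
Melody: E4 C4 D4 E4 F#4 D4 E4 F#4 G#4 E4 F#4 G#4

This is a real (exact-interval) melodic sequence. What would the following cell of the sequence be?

Unit = 4 notes; the statements start on E4, F#4, G#4, moving up a 2nd each time.
From A#4 the exact shape gives A#4 F#4 G#4 A#4.

A#4 F#4 G#4 A#4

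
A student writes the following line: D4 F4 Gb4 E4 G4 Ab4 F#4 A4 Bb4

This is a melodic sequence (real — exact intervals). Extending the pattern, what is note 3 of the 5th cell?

With 3-note cells, note 3 of each statement runs Gb4, Ab4, Bb4.
Carrying that up a 2nd forward: C5 → D5.

D5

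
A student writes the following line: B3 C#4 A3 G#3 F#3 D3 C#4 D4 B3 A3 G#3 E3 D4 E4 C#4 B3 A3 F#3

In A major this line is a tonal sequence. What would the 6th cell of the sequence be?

G#4 A4 F#4 E4 D4 B3

With a 6-note motive the entries are B3, C#4, D4, each up a 2nd from the previous.
Extending up a 2nd: E4 → F#4 → G#4.
From G#4 the diatonic shape gives G#4 A4 F#4 E4 D4 B3.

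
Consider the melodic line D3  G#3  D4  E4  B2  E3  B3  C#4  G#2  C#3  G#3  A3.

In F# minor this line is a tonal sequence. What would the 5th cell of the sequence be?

Taking 4-note groups, the heads are D3, B2, G#2: the pattern moves down a 3rd.
Carrying on: E2 → C#2.
So cell 5 is C#2 F#2 C#3 D3.

C#2 F#2 C#3 D3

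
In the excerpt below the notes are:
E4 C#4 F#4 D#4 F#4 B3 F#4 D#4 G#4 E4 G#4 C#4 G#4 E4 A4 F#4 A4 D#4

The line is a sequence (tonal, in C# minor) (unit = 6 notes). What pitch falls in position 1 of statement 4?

A4

Grouping in 6s, the 1st note of each cell is E4, F#4, G#4.
One more up a 2nd gives A4.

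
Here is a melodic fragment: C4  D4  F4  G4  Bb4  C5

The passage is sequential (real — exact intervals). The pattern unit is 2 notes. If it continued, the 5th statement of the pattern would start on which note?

With a 2-note motive the entries are C4, F4, Bb4, each up a 4th from the previous.
Continuing: Eb5 → Ab5. Statement 5 starts on Ab5.

Ab5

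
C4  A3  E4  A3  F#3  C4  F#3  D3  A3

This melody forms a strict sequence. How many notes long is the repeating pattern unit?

Try groups of 3 (3 cells in 9 notes):
C4 A3 E4 | A3 F#3 C4 | F#3 D3 A3
Every group is a transposition down a 3rd of the one before; no shorter unit works.

3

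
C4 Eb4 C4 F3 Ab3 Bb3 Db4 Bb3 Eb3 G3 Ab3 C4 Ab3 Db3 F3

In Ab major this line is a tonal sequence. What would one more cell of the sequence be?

The 5-note cells begin on C4, Bb3, Ab3 — each down a 2nd from the last.
So cell 4 is G3 Bb3 G3 C3 Eb3.

G3 Bb3 G3 C3 Eb3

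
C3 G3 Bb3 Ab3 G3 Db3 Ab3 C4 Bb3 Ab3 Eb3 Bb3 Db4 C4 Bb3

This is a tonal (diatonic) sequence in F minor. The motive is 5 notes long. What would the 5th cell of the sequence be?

G3 Db4 F4 Eb4 Db4

With a 5-note motive the entries are C3, Db3, Eb3, each up a 2nd from the previous.
Continuing the starts: F3 → G3.
So cell 5 is G3 Db4 F4 Eb4 Db4.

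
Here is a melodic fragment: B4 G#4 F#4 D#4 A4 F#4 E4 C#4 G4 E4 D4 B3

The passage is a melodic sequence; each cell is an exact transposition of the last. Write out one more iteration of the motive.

F4 D4 C4 A3

With a 4-note motive the entries are B4, A4, G4, each down a 2nd from the previous.
So cell 4 is F4 D4 C4 A3.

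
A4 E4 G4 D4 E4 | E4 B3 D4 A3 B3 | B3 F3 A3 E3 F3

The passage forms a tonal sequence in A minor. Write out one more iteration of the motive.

Unit = 5 notes; the statements start on A4, E4, B3, moving down a 4th each time.
From F3 the diatonic shape gives F3 C3 E3 B2 C3.

F3 C3 E3 B2 C3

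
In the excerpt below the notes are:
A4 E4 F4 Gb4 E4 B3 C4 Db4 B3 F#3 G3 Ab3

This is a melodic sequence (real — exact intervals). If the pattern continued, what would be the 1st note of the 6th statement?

G#2

Grouping in 4s, the 1st note of each cell is A4, E4, B3.
Extending down a 4th: F#3 → C#3 → G#2.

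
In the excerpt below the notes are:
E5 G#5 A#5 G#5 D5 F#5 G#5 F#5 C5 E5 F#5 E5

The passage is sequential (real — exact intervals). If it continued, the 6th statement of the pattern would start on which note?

Gb4

Taking 4-note groups, the heads are E5, D5, C5: the pattern moves down a 2nd.
Extending the heads down a 2nd: Bb4 → Ab4 → Gb4.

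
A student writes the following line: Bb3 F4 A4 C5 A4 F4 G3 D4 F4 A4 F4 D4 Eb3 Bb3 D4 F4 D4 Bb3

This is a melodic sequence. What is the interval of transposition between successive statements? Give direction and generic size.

down a 3rd

With a 6-note motive the entries are Bb3, G3, Eb3, each down a 3rd from the previous.
From Bb3 to G3: down a 3rd.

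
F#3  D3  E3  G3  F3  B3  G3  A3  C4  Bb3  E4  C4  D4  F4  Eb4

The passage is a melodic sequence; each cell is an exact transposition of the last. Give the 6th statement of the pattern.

G5 Eb5 F5 Ab5 Gb5

The 5-note cells begin on F#3, B3, E4 — each up a 4th from the last.
Carrying on: A4 → D5 → G5.
From G5 the exact shape gives G5 Eb5 F5 Ab5 Gb5.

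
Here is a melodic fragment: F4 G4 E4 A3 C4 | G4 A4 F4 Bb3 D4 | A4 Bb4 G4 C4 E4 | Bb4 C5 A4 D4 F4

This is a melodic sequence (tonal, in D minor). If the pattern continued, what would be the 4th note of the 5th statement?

E4

Grouping in 5s, the 4th note of each cell is A3, Bb3, C4, D4.
One more up a 2nd gives E4.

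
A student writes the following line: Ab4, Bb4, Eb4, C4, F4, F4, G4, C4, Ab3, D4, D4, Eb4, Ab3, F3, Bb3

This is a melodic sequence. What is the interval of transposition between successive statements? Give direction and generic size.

down a 3rd

Unit = 5 notes; the statements start on Ab4, F4, D4, moving down a 3rd each time.
Ab4 to F4 is down a 3rd.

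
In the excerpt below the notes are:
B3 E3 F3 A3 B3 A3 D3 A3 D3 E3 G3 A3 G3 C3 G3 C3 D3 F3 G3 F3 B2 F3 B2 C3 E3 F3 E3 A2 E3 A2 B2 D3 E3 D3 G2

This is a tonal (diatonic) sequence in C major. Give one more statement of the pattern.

Unit = 7 notes; the statements start on B3, A3, G3, F3, E3, moving down a 2nd each time.
Statement 6 starts on D3 and keeps the same diatonic contour: D3 G2 A2 C3 D3 C3 F2.

D3 G2 A2 C3 D3 C3 F2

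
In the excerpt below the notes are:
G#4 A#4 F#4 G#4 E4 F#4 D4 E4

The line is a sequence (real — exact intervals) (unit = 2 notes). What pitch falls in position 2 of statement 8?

Ab3

Grouping in 2s, the 2nd note of each cell is A#4, G#4, F#4, E4.
Extending down a 2nd: D4 → C4 → Bb3 → Ab3.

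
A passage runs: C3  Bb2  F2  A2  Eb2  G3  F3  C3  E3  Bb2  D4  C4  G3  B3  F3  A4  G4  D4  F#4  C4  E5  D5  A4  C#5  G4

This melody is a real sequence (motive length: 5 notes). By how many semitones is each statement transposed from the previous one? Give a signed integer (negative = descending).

With a 5-note motive the entries are C3, G3, D4, A4, E5, each up a 5th from the previous.
C3→G3 is 55 − 48 = 7 semitones.

7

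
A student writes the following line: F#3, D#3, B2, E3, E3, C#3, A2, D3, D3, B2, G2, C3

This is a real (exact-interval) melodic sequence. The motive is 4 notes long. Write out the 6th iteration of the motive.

Unit = 4 notes; the statements start on F#3, E3, D3, moving down a 2nd each time.
Carrying on: C3 → Bb2 → Ab2.
Statement 6 starts on Ab2 and keeps the same exact contour: Ab2 F2 Db2 Gb2.

Ab2 F2 Db2 Gb2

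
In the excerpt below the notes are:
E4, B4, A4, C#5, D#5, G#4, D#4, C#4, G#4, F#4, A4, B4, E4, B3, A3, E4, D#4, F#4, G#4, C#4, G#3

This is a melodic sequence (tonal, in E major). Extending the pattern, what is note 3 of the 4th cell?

The unit is 7 notes. Position-3 pitches of the 3 shown cells: A4, F#4, D#4.
Each moves down a 3rd; the next is B3.

B3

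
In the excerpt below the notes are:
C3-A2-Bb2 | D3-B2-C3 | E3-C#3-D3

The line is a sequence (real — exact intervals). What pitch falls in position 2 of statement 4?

With 3-note cells, note 2 of each statement runs A2, B2, C#3.
From C#3, up a 2nd gives D#3.

D#3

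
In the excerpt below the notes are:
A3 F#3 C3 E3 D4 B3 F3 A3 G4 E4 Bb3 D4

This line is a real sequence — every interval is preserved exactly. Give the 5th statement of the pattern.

Taking 4-note groups, the heads are A3, D4, G4: the pattern moves up a 4th.
Extending up a 4th: C5 → F5.
So cell 5 is F5 D5 Ab4 C5.

F5 D5 Ab4 C5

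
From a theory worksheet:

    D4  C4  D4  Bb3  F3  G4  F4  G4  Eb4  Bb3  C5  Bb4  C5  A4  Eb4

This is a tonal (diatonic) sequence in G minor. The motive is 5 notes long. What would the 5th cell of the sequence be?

The 5-note cells begin on D4, G4, C5 — each up a 4th from the last.
Carrying on: F5 → Bb5.
From Bb5 the diatonic shape gives Bb5 A5 Bb5 G5 D5.

Bb5 A5 Bb5 G5 D5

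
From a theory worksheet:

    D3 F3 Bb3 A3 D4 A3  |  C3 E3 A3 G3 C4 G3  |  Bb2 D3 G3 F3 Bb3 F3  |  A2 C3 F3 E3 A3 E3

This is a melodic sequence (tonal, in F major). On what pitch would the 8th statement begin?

Unit = 6 notes; the statements start on D3, C3, Bb2, A2, moving down a 2nd each time.
Extending the heads down a 2nd: G2 → F2 → E2 → D2.

D2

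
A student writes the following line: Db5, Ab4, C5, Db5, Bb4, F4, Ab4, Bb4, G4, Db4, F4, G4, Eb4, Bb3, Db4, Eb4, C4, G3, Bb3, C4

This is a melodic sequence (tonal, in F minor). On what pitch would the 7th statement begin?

F3

Unit = 4 notes; the statements start on Db5, Bb4, G4, Eb4, C4, moving down a 3rd each time.
Extending the heads down a 3rd: Ab3 → F3.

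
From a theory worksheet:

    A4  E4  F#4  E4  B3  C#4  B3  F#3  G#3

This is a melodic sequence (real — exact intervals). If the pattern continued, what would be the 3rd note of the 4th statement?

D#3

With 3-note cells, note 3 of each statement runs F#4, C#4, G#3.
From G#3, down a 4th gives D#3.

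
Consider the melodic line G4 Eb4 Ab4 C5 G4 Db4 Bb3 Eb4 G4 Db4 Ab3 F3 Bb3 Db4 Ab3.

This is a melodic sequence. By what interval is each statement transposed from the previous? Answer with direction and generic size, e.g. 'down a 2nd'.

down a 4th

Unit = 5 notes; the statements start on G4, Db4, Ab3, moving down a 4th each time.
G4 to Db4 is down a 4th.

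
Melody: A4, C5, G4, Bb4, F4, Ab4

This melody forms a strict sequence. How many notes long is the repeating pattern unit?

2

6 notes total. Splitting into 3 groups of 2:
A4 C5 | G4 Bb4 | F4 Ab4
Each cell is the previous one down a 2nd — so the unit is 2 notes.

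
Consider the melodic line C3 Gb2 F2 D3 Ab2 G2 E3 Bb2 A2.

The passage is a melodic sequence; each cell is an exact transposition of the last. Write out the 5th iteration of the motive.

The 3-note cells begin on C3, D3, E3 — each up a 2nd from the last.
Carrying on: F#3 → G#3.
Statement 5 starts on G#3 and keeps the same exact contour: G#3 D3 C#3.

G#3 D3 C#3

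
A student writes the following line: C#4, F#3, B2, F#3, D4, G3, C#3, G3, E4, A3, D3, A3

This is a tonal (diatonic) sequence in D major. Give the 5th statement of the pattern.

G4 C#4 F#3 C#4

Unit = 4 notes; the statements start on C#4, D4, E4, moving up a 2nd each time.
Extending up a 2nd: F#4 → G4.
From G4 the diatonic shape gives G4 C#4 F#3 C#4.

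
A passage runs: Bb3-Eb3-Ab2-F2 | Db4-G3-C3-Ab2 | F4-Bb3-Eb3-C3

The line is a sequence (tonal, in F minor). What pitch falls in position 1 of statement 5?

With 4-note cells, note 1 of each statement runs Bb3, Db4, F4.
Each moves up a 3rd. Continuing: Ab4 → C5.

C5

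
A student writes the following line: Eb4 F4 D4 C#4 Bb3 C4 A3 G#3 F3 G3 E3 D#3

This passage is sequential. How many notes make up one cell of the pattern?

Try groups of 4 (3 cells in 12 notes):
Eb4 F4 D4 C#4 | Bb3 C4 A3 G#3 | F3 G3 E3 D#3
That's a consistent down a 4th shift per cell, and no other grouping gives one.

4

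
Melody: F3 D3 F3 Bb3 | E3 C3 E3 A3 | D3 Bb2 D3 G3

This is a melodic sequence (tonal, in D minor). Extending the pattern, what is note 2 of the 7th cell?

With 4-note cells, note 2 of each statement runs D3, C3, Bb2.
Carrying that down a 2nd forward: A2 → G2 → F2 → E2.

E2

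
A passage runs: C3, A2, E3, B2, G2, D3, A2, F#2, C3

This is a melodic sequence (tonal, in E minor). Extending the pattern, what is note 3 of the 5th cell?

A2

The unit is 3 notes. Position-3 pitches of the 3 shown cells: E3, D3, C3.
Each moves down a 2nd. Continuing: B2 → A2.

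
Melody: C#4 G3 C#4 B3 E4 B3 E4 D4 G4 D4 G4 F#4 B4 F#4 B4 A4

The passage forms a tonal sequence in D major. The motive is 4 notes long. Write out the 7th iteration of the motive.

With a 4-note motive the entries are C#4, E4, G4, B4, each up a 3rd from the previous.
Extending up a 3rd: D5 → F#5 → A5.
From A5 the diatonic shape gives A5 E5 A5 G5.

A5 E5 A5 G5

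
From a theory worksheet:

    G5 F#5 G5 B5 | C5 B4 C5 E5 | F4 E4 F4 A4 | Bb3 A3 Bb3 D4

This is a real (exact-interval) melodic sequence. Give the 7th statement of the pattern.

Db2 C2 Db2 F2

Unit = 4 notes; the statements start on G5, C5, F4, Bb3, moving down a 5th each time.
Continuing the starts: Eb3 → Ab2 → Db2.
So cell 7 is Db2 C2 Db2 F2.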